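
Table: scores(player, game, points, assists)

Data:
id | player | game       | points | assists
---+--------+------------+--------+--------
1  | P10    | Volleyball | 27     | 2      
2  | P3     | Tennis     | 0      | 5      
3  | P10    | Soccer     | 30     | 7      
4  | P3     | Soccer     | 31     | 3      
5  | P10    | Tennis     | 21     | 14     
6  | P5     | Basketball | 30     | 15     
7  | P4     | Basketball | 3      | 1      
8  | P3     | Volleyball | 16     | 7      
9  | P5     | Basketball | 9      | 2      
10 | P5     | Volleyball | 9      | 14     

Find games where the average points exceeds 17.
SELECT game, AVG(points)
FROM scores
GROUP BY game
HAVING AVG(points) > 17

Result:
  Soccer: avg=30.50
  Volleyball: avg=17.33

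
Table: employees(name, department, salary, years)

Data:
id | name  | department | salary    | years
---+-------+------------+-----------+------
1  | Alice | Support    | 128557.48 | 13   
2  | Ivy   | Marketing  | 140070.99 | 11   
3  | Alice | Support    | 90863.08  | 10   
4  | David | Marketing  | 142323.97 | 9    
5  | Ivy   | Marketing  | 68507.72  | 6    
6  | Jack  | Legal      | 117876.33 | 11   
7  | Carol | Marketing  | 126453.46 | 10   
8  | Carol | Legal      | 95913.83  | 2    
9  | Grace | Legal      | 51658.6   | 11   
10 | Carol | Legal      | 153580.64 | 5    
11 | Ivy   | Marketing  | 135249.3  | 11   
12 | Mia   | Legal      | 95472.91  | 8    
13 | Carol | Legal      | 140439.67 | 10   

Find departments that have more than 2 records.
SELECT department, COUNT(*) as cnt
FROM employees
GROUP BY department
HAVING COUNT(*) > 2

Result:
  Legal: 6
  Marketing: 5

Note: HAVING filters groups after aggregation, WHERE filters rows before.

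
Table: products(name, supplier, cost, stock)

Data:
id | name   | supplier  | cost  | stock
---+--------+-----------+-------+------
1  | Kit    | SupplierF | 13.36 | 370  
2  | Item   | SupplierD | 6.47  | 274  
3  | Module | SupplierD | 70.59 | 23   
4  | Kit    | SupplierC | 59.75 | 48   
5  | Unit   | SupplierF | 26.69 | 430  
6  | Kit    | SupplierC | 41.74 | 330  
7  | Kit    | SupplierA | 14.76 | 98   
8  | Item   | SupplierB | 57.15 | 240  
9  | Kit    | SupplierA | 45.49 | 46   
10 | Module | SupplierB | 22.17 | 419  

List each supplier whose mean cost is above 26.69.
SELECT supplier, AVG(cost)
FROM products
GROUP BY supplier
HAVING AVG(cost) > 26.69

Result:
  SupplierA: avg=30.13
  SupplierB: avg=39.66
  SupplierC: avg=50.75
  SupplierD: avg=38.53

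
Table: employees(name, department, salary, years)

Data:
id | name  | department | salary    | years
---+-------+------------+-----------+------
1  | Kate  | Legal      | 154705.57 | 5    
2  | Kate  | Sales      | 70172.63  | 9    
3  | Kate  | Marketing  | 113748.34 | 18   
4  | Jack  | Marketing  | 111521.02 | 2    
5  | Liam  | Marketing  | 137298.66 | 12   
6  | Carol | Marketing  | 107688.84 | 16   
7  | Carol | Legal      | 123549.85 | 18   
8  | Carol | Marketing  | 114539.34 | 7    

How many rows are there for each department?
SELECT department, COUNT(*) as count
FROM employees
GROUP BY department

Result:
  Legal: 2
  Marketing: 5
  Sales: 1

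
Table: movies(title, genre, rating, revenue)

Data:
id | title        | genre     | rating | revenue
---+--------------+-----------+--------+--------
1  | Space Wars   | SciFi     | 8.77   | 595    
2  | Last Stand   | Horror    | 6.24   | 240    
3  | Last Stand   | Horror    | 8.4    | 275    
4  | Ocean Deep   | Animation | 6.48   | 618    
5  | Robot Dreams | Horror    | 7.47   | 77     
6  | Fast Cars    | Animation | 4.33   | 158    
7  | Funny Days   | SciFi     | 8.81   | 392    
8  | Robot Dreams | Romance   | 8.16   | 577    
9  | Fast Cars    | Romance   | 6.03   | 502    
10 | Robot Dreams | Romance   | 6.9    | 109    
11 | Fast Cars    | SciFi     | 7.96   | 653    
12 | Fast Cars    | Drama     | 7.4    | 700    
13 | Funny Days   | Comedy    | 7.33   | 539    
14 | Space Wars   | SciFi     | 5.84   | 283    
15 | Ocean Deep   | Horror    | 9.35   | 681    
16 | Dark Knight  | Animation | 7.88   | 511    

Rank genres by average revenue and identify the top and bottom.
SELECT genre, AVG(revenue)
FROM movies
GROUP BY genre
ORDER BY AVG(revenue)

All groups:
  Horror: 318.25
  Romance: 396.00
  Animation: 429.00
  SciFi: 480.75
  Comedy: 539.00
  Drama: 700.00

Highest: Drama (700.00)
Lowest: Horror (318.25)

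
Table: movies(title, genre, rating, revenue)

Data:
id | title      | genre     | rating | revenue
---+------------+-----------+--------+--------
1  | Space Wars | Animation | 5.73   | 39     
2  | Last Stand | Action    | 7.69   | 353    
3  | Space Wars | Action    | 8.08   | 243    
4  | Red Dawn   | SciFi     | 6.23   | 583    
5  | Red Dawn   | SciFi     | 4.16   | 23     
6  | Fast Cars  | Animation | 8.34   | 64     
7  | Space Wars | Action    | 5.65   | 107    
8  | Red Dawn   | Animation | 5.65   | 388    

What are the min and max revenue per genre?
SELECT genre, MIN(revenue), MAX(revenue)
FROM movies
GROUP BY genre

Result:
  Action: min=107, max=353
  Animation: min=39, max=388
  SciFi: min=23, max=583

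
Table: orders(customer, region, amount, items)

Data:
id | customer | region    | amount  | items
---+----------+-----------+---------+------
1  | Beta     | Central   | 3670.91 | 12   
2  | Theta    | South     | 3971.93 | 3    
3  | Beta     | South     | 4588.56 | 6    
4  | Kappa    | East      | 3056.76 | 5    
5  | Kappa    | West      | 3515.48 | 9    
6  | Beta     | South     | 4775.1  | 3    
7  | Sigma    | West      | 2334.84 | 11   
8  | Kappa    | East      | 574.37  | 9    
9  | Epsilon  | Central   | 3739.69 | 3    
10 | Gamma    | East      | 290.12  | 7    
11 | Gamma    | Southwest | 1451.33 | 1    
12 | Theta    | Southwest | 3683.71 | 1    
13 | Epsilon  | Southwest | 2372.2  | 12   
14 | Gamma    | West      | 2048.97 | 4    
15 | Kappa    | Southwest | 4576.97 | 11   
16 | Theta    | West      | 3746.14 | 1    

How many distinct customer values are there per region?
SELECT region, COUNT(DISTINCT customer)
FROM orders
GROUP BY region

Result:
  Central: 2 distinct
  East: 2 distinct
  South: 2 distinct
  Southwest: 4 distinct
  West: 4 distinct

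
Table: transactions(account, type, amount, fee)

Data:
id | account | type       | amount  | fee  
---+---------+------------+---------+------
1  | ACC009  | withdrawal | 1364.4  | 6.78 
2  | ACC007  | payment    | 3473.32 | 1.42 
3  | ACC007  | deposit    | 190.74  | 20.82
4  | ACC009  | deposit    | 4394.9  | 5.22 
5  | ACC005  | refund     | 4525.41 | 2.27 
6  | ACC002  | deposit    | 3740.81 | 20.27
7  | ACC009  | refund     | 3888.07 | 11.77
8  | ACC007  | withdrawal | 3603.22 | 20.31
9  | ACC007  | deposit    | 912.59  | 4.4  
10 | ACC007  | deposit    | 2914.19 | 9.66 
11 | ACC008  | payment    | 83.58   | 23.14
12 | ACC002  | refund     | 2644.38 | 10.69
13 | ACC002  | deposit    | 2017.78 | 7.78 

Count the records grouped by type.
SELECT type, COUNT(*) as count
FROM transactions
GROUP BY type

Result:
  deposit: 6
  payment: 2
  refund: 3
  withdrawal: 2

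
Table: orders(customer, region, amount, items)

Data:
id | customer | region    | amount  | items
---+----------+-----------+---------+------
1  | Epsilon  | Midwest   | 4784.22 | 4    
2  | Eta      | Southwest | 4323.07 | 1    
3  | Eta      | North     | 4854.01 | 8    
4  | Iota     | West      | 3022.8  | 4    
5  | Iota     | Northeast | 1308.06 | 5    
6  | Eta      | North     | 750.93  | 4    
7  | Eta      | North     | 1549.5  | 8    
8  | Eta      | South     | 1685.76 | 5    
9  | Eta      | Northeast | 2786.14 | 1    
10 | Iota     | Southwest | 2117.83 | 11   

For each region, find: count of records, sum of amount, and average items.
SELECT region,
       COUNT(*) as cnt,
       SUM(amount) as total_amount,
       AVG(items) as avg_items
FROM orders
GROUP BY region

Result:
  Midwest: 1 records, 4784.22 total amount, 4.00 avg items
  North: 3 records, 7154.44 total amount, 6.67 avg items
  Northeast: 2 records, 4094.20 total amount, 3.00 avg items
  South: 1 records, 1685.76 total amount, 5.00 avg items
  Southwest: 2 records, 6440.90 total amount, 6.00 avg items
  West: 1 records, 3022.80 total amount, 4.00 avg items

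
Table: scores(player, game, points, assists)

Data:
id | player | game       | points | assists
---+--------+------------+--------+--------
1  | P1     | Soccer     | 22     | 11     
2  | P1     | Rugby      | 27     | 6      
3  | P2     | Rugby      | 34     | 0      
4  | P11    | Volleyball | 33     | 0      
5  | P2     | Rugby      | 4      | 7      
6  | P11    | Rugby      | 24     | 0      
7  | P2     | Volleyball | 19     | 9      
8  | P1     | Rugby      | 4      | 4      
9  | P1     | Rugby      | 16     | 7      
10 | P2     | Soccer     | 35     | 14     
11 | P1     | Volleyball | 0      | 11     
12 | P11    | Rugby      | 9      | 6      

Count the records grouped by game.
SELECT game, COUNT(*) as count
FROM scores
GROUP BY game

Result:
  Rugby: 7
  Soccer: 2
  Volleyball: 3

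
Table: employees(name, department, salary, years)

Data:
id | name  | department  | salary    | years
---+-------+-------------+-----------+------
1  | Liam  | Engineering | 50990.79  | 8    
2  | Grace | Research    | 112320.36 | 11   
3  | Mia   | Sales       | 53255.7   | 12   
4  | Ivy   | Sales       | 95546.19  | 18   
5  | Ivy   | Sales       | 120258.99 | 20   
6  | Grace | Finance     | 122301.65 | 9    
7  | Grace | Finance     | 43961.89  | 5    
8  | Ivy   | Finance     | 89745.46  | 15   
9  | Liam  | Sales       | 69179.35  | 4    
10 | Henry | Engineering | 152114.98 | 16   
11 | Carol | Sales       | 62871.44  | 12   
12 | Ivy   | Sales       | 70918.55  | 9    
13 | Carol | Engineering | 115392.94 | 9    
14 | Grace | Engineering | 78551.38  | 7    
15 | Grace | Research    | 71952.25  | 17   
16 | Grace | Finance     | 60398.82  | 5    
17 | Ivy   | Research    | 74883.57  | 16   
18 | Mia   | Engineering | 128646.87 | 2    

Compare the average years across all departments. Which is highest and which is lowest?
SELECT department, AVG(years)
FROM employees
GROUP BY department
ORDER BY AVG(years)

All groups:
  Engineering: 8.40
  Finance: 8.50
  Sales: 12.50
  Research: 14.67

Highest: Research (14.67)
Lowest: Engineering (8.40)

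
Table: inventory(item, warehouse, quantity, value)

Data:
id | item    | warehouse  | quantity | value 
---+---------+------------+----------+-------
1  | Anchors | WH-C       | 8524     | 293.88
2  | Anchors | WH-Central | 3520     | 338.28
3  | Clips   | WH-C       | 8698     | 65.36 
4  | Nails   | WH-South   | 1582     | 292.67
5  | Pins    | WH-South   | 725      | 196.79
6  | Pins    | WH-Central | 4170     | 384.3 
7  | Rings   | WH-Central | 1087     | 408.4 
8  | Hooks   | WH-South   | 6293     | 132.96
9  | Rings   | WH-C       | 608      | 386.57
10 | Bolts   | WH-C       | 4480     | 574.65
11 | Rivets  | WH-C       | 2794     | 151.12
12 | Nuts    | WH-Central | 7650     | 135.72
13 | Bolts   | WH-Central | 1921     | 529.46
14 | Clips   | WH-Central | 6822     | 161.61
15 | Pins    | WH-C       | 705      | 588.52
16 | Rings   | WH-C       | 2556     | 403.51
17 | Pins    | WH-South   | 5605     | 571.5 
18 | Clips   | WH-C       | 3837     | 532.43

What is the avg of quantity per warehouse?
SELECT warehouse, AVG(quantity) as result
FROM inventory
GROUP BY warehouse

Result:
  WH-C: 4025.25
  WH-Central: 4195.00
  WH-South: 3551.25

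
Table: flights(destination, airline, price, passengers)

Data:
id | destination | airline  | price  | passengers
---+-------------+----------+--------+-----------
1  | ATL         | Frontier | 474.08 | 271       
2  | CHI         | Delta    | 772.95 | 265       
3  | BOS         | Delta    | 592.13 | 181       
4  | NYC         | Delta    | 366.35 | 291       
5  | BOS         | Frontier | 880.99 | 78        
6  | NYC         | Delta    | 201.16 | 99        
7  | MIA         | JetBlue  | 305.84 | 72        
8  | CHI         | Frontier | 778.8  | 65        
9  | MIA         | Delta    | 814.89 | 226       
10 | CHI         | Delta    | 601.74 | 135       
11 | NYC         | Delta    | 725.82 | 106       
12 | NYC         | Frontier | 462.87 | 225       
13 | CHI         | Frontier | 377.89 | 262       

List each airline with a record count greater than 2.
SELECT airline, COUNT(*) as cnt
FROM flights
GROUP BY airline
HAVING COUNT(*) > 2

Result:
  Delta: 7
  Frontier: 5

Note: HAVING filters groups after aggregation, WHERE filters rows before.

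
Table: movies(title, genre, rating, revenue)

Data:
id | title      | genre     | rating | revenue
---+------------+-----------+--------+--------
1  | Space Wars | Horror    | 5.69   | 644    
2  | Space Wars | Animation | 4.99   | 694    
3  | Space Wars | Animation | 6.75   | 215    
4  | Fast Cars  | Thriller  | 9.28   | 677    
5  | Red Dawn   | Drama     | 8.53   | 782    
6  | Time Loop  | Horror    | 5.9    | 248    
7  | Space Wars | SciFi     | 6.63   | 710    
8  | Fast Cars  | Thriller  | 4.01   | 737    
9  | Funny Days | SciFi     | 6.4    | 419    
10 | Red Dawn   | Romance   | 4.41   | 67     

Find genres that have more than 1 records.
SELECT genre, COUNT(*) as cnt
FROM movies
GROUP BY genre
HAVING COUNT(*) > 1

Result:
  Animation: 2
  Horror: 2
  SciFi: 2
  Thriller: 2

Note: HAVING filters groups after aggregation, WHERE filters rows before.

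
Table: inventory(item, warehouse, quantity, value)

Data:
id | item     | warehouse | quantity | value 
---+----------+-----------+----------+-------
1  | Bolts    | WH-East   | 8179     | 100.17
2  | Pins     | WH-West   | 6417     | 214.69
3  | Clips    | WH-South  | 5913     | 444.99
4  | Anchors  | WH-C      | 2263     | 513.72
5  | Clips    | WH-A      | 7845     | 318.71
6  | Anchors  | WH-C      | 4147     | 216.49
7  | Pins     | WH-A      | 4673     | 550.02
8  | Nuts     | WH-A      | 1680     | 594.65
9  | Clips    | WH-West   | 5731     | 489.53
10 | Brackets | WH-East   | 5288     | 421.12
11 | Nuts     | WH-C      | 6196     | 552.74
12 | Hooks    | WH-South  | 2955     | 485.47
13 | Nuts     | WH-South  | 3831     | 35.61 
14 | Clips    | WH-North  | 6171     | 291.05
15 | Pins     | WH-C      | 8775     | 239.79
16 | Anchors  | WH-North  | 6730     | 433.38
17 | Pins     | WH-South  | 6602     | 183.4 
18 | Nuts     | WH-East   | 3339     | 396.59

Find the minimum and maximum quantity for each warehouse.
SELECT warehouse, MIN(quantity), MAX(quantity)
FROM inventory
GROUP BY warehouse

Result:
  WH-A: min=1680, max=7845
  WH-C: min=2263, max=8775
  WH-East: min=3339, max=8179
  WH-North: min=6171, max=6730
  WH-South: min=2955, max=6602
  WH-West: min=5731, max=6417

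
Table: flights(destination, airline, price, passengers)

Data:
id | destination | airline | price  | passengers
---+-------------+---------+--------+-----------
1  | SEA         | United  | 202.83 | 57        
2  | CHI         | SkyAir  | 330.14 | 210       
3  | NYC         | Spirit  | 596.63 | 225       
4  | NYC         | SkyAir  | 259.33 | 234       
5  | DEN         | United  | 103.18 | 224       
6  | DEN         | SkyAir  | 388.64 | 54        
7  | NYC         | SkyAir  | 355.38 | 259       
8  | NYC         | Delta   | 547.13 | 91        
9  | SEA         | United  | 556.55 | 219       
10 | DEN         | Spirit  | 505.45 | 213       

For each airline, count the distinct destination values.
SELECT airline, COUNT(DISTINCT destination)
FROM flights
GROUP BY airline

Result:
  Delta: 1 distinct
  SkyAir: 3 distinct
  Spirit: 2 distinct
  United: 2 distinct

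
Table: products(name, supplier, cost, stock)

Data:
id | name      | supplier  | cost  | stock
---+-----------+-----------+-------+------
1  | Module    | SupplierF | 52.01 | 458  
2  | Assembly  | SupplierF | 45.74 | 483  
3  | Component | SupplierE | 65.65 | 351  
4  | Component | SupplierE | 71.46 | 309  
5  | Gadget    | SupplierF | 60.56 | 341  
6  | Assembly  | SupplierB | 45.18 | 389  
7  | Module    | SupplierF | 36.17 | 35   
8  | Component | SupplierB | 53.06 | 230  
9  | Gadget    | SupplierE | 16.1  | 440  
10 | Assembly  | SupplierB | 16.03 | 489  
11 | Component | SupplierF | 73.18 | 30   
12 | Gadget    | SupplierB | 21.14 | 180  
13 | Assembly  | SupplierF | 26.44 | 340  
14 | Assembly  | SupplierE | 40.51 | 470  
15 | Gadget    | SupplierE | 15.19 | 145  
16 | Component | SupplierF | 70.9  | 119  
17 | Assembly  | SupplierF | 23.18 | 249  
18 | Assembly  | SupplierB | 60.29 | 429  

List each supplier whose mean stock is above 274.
SELECT supplier, AVG(stock)
FROM products
GROUP BY supplier
HAVING AVG(stock) > 274

Result:
  SupplierB: avg=343.40
  SupplierE: avg=343.00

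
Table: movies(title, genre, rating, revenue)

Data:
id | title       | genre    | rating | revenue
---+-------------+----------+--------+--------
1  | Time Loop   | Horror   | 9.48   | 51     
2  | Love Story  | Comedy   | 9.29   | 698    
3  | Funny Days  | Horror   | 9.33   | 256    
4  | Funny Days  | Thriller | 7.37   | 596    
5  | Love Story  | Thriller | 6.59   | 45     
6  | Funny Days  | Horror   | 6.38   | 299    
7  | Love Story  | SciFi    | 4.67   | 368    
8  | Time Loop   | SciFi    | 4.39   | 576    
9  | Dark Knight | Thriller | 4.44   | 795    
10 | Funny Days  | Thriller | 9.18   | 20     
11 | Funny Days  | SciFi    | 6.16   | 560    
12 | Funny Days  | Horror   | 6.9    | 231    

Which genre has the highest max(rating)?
SELECT genre, MAX(rating) as val
FROM movies
GROUP BY genre
ORDER BY val DESC
LIMIT 1

Result: Horror with max(rating) = 9.48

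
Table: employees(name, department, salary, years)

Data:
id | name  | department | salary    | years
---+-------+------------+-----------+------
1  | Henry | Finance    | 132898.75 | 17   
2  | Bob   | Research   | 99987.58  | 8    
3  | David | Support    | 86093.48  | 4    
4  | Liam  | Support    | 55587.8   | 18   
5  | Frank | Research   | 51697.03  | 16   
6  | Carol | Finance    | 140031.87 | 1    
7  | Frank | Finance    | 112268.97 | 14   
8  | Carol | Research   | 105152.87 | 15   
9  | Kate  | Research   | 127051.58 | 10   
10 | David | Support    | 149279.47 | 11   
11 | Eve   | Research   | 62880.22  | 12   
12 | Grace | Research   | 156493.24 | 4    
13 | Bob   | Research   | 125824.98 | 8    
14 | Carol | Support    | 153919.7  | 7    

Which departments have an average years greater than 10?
SELECT department, AVG(years)
FROM employees
GROUP BY department
HAVING AVG(years) > 10

Result:
  Finance: avg=10.67
  Research: avg=10.43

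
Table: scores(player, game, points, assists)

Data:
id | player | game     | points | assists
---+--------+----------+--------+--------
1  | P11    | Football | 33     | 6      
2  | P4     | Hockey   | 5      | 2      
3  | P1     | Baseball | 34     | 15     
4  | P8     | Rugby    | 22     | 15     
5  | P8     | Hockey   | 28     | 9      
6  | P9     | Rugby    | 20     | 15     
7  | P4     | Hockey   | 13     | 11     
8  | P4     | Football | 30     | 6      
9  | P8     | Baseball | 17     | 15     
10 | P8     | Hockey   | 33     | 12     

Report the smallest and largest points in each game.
SELECT game, MIN(points), MAX(points)
FROM scores
GROUP BY game

Result:
  Baseball: min=17, max=34
  Football: min=30, max=33
  Hockey: min=5, max=33
  Rugby: min=20, max=22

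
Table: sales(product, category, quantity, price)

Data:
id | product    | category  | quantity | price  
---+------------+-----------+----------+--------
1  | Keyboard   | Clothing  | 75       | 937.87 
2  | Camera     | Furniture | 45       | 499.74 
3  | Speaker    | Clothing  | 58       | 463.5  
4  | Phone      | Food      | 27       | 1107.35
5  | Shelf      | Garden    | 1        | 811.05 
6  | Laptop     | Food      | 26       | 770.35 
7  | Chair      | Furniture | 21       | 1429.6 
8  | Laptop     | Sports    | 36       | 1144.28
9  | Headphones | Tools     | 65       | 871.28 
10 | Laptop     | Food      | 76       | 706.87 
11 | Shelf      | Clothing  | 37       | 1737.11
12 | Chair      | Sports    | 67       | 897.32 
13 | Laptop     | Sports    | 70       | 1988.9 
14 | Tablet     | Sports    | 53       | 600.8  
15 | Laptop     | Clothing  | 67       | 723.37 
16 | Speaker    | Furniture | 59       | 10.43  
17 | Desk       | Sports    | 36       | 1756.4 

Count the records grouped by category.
SELECT category, COUNT(*) as count
FROM sales
GROUP BY category

Result:
  Clothing: 4
  Food: 3
  Furniture: 3
  Garden: 1
  Sports: 5
  Tools: 1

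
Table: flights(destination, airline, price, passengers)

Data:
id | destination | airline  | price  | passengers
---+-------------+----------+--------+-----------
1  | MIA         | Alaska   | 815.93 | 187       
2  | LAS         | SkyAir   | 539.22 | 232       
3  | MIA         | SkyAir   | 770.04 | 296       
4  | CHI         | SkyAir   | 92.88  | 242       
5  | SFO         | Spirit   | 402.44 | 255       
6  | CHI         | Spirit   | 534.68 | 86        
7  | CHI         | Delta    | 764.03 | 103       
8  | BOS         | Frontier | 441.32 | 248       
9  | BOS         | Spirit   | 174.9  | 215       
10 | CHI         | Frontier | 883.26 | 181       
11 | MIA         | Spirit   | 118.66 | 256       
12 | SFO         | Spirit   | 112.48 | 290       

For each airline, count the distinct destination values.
SELECT airline, COUNT(DISTINCT destination)
FROM flights
GROUP BY airline

Result:
  Alaska: 1 distinct
  Delta: 1 distinct
  Frontier: 2 distinct
  SkyAir: 3 distinct
  Spirit: 4 distinct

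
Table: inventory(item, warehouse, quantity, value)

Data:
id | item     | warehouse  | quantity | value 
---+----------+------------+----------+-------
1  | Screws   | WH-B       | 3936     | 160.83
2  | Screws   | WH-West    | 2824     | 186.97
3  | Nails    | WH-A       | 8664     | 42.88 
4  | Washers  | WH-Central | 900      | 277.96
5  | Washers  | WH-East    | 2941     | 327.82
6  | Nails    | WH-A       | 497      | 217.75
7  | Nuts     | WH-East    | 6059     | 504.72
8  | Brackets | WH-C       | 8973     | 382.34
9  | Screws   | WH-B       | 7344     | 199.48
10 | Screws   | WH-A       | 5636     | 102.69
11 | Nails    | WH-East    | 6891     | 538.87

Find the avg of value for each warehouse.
SELECT warehouse, AVG(value) as result
FROM inventory
GROUP BY warehouse

Result:
  WH-A: 121.11
  WH-B: 180.16
  WH-C: 382.34
  WH-Central: 277.96
  WH-East: 457.14
  WH-West: 186.97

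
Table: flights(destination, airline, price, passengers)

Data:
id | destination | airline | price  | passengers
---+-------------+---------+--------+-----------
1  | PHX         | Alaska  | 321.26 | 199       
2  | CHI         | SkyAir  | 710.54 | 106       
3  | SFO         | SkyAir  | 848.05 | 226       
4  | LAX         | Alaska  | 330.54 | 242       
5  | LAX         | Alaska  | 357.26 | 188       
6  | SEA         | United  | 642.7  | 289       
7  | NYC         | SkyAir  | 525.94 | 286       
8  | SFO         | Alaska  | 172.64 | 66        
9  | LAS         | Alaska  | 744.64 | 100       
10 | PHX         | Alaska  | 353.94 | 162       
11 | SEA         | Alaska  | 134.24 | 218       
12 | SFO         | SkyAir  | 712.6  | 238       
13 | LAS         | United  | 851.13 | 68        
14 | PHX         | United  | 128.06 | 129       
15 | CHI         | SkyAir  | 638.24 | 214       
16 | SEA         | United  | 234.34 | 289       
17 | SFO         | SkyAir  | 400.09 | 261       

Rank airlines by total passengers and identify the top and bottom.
SELECT airline, SUM(passengers)
FROM flights
GROUP BY airline
ORDER BY SUM(passengers)

All groups:
  United: 775
  Alaska: 1175
  SkyAir: 1331

Highest: SkyAir (1331)
Lowest: United (775)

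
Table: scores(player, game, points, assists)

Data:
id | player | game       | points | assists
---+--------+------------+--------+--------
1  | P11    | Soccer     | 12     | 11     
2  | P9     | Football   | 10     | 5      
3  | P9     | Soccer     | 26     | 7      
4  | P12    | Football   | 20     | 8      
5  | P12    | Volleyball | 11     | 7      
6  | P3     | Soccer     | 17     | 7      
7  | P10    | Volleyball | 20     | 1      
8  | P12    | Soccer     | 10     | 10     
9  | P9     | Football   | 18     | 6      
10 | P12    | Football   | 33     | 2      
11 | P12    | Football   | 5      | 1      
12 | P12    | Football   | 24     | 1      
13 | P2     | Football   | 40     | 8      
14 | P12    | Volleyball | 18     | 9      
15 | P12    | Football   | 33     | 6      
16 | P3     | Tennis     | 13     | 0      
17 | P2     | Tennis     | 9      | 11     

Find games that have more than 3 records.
SELECT game, COUNT(*) as cnt
FROM scores
GROUP BY game
HAVING COUNT(*) > 3

Result:
  Football: 8
  Soccer: 4

Note: HAVING filters groups after aggregation, WHERE filters rows before.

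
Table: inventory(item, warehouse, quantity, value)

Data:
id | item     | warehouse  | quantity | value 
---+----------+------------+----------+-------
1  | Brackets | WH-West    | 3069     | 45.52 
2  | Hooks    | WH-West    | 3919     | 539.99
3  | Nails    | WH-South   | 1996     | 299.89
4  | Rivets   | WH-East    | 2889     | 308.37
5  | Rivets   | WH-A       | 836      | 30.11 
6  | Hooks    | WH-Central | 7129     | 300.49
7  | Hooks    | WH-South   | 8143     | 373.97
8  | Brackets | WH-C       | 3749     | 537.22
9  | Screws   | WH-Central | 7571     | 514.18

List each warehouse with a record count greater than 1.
SELECT warehouse, COUNT(*) as cnt
FROM inventory
GROUP BY warehouse
HAVING COUNT(*) > 1

Result:
  WH-Central: 2
  WH-South: 2
  WH-West: 2

Note: HAVING filters groups after aggregation, WHERE filters rows before.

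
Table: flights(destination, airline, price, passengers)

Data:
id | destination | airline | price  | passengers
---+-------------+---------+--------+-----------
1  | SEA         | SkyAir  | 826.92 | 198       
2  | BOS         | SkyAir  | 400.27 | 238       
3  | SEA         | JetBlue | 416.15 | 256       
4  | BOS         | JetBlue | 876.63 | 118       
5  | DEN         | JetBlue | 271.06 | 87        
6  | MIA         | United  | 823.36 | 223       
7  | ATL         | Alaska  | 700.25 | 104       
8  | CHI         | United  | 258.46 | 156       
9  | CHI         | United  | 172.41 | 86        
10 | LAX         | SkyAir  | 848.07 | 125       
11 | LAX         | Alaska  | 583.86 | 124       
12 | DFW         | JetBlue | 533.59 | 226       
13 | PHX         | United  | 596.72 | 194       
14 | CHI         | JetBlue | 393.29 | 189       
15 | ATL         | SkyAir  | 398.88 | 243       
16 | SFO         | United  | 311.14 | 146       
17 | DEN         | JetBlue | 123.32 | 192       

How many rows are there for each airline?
SELECT airline, COUNT(*) as count
FROM flights
GROUP BY airline

Result:
  Alaska: 2
  JetBlue: 6
  SkyAir: 4
  United: 5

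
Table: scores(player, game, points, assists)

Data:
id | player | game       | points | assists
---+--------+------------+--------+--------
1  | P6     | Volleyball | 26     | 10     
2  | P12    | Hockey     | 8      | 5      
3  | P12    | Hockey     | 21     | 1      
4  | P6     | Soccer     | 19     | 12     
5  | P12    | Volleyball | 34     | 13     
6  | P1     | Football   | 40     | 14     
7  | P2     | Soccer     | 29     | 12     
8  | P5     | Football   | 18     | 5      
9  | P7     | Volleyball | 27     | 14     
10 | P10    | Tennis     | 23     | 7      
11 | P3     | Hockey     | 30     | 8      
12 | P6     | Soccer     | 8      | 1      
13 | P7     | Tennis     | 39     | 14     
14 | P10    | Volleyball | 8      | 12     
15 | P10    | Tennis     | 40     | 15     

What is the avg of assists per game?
SELECT game, AVG(assists) as result
FROM scores
GROUP BY game

Result:
  Football: 9.50
  Hockey: 4.67
  Soccer: 8.33
  Tennis: 12.00
  Volleyball: 12.25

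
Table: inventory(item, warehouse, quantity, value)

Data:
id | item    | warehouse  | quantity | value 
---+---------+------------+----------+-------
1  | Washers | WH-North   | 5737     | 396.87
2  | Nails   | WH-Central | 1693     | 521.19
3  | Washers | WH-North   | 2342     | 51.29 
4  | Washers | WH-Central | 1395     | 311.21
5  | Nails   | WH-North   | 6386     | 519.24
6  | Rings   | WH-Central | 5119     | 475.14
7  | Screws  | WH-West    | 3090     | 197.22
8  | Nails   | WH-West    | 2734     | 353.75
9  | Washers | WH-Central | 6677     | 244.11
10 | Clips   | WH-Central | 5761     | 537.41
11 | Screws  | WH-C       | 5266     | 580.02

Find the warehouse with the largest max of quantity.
SELECT warehouse, MAX(quantity) as val
FROM inventory
GROUP BY warehouse
ORDER BY val DESC
LIMIT 1

Result: WH-Central with max(quantity) = 6677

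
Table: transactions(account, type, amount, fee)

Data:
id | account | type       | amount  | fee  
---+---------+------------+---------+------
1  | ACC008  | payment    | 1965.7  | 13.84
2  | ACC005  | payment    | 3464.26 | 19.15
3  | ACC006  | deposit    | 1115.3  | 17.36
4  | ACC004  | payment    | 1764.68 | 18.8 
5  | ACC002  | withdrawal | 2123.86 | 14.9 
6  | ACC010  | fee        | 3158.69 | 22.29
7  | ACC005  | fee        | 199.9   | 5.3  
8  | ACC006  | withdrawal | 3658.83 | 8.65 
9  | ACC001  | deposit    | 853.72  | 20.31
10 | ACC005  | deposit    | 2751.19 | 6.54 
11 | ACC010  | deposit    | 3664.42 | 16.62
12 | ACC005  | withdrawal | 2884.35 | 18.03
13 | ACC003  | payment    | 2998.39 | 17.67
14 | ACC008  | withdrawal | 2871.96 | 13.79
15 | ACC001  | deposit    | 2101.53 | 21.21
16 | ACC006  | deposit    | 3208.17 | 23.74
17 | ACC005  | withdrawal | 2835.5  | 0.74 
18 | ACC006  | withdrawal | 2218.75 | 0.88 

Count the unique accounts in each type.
SELECT type, COUNT(DISTINCT account)
FROM transactions
GROUP BY type

Result:
  deposit: 4 distinct
  fee: 2 distinct
  payment: 4 distinct
  withdrawal: 4 distinct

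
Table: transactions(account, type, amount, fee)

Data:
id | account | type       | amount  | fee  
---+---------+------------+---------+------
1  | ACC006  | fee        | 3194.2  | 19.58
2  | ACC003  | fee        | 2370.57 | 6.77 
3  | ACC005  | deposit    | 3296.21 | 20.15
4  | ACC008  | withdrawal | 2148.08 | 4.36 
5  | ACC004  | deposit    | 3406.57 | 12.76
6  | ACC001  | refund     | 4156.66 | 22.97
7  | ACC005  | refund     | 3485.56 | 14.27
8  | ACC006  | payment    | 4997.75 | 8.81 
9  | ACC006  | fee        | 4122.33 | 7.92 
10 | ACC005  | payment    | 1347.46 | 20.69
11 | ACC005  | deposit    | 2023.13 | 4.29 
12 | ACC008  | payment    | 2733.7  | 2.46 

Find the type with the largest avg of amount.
SELECT type, AVG(amount) as val
FROM transactions
GROUP BY type
ORDER BY val DESC
LIMIT 1

Result: refund with avg(amount) = 3821.11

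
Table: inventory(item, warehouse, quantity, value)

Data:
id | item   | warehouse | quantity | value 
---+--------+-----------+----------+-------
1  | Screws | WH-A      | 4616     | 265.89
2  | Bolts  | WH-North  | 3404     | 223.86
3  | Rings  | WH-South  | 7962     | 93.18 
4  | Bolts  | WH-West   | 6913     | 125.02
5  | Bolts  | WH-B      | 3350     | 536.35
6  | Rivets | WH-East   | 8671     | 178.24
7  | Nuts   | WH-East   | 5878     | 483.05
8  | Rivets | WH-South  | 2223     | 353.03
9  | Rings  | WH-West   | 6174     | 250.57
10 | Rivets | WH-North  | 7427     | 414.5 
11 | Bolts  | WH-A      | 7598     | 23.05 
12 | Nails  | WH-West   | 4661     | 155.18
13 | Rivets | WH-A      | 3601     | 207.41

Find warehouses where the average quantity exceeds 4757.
SELECT warehouse, AVG(quantity)
FROM inventory
GROUP BY warehouse
HAVING AVG(quantity) > 4757

Result:
  WH-A: avg=5271.67
  WH-East: avg=7274.50
  WH-North: avg=5415.50
  WH-South: avg=5092.50
  WH-West: avg=5916.00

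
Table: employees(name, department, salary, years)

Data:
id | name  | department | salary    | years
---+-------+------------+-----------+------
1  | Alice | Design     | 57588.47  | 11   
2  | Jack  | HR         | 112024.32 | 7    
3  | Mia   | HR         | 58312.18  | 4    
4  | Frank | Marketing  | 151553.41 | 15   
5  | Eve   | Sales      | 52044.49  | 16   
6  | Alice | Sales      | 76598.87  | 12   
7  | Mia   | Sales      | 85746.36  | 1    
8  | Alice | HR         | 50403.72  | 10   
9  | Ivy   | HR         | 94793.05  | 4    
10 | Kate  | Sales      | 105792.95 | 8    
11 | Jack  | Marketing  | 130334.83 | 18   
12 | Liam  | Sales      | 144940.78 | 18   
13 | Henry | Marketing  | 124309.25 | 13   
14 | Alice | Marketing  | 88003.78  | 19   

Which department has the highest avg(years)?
SELECT department, AVG(years) as val
FROM employees
GROUP BY department
ORDER BY val DESC
LIMIT 1

Result: Marketing with avg(years) = 16.25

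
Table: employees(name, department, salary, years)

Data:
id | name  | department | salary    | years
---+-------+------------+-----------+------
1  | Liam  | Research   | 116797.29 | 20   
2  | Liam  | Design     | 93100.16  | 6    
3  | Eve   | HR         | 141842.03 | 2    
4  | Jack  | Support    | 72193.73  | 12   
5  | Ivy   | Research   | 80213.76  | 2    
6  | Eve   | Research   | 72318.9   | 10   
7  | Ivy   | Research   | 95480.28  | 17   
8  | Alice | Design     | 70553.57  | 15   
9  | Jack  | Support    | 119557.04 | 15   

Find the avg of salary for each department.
SELECT department, AVG(salary) as result
FROM employees
GROUP BY department

Result:
  Design: 81826.87
  HR: 141842.03
  Research: 91202.56
  Support: 95875.39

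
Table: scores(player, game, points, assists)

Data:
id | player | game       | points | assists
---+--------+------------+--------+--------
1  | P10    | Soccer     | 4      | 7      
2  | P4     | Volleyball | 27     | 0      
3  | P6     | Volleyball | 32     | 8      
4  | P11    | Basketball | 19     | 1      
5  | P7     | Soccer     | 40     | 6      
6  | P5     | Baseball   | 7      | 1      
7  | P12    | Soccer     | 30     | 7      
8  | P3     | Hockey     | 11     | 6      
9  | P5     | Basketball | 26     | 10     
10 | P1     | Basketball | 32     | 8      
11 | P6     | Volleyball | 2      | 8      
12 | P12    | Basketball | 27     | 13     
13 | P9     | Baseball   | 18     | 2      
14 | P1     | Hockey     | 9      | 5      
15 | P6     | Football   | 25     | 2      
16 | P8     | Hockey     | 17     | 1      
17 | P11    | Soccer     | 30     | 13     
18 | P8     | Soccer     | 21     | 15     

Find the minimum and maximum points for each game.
SELECT game, MIN(points), MAX(points)
FROM scores
GROUP BY game

Result:
  Baseball: min=7, max=18
  Basketball: min=19, max=32
  Football: min=25, max=25
  Hockey: min=9, max=17
  Soccer: min=4, max=40
  Volleyball: min=2, max=32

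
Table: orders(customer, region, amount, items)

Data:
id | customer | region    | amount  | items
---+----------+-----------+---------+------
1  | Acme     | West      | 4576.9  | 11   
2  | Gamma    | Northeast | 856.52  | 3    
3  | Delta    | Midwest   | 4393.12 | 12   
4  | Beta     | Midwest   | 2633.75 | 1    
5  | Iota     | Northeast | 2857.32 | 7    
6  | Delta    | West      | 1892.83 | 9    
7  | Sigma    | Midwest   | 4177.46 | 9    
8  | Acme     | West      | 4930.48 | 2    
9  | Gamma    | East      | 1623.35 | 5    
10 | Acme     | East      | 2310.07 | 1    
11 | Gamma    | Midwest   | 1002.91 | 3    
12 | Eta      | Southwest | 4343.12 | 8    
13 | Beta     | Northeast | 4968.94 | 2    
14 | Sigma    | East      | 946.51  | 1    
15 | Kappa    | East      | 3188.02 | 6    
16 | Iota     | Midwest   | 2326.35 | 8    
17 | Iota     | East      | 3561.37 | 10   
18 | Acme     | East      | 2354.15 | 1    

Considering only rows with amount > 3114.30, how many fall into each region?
SELECT region, COUNT(*)
FROM orders
WHERE amount > 3114.30
GROUP BY region

Note: WHERE filters rows before grouping.

Result:
  East: 2
  Midwest: 2
  Northeast: 1
  Southwest: 1
  West: 2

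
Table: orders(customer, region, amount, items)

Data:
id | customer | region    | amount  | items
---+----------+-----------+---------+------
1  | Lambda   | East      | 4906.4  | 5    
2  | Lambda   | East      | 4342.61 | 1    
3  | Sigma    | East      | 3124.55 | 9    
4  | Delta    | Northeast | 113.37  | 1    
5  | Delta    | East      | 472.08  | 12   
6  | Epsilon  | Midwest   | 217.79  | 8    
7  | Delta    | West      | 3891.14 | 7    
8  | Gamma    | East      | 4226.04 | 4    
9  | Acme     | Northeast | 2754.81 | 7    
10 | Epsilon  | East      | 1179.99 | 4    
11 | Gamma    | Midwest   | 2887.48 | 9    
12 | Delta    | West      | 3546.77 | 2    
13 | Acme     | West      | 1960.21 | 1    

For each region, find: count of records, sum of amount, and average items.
SELECT region,
       COUNT(*) as cnt,
       SUM(amount) as total_amount,
       AVG(items) as avg_items
FROM orders
GROUP BY region

Result:
  East: 6 records, 18251.67 total amount, 5.83 avg items
  Midwest: 2 records, 3105.27 total amount, 8.50 avg items
  Northeast: 2 records, 2868.18 total amount, 4.00 avg items
  West: 3 records, 9398.12 total amount, 3.33 avg items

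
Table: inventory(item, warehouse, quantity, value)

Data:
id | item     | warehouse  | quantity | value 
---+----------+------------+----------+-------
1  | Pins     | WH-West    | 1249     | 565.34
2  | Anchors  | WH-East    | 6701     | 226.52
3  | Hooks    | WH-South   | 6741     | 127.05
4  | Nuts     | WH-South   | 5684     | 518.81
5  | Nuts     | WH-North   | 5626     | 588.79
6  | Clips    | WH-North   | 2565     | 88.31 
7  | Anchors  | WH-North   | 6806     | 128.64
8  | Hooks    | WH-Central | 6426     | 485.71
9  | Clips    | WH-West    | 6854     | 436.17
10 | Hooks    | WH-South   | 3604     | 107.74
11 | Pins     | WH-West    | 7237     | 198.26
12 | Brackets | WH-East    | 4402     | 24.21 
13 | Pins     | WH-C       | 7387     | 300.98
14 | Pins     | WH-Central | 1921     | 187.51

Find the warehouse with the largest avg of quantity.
SELECT warehouse, AVG(quantity) as val
FROM inventory
GROUP BY warehouse
ORDER BY val DESC
LIMIT 1

Result: WH-C with avg(quantity) = 7387.00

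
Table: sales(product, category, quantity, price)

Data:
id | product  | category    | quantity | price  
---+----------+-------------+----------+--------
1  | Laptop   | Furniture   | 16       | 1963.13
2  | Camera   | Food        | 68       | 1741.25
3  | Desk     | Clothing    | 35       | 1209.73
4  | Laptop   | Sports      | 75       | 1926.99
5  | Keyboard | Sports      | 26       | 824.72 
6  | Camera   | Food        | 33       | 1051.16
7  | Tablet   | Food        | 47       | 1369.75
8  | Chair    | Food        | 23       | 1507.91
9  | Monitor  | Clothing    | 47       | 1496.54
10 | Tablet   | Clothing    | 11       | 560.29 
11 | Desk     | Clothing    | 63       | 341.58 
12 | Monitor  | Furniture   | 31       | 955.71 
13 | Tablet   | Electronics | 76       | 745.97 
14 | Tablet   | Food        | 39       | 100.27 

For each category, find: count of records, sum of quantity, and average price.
SELECT category,
       COUNT(*) as cnt,
       SUM(quantity) as total_quantity,
       AVG(price) as avg_price
FROM sales
GROUP BY category

Result:
  Clothing: 4 records, 156 total quantity, 902.04 avg price
  Electronics: 1 records, 76 total quantity, 745.97 avg price
  Food: 5 records, 210 total quantity, 1154.07 avg price
  Furniture: 2 records, 47 total quantity, 1459.42 avg price
  Sports: 2 records, 101 total quantity, 1375.86 avg price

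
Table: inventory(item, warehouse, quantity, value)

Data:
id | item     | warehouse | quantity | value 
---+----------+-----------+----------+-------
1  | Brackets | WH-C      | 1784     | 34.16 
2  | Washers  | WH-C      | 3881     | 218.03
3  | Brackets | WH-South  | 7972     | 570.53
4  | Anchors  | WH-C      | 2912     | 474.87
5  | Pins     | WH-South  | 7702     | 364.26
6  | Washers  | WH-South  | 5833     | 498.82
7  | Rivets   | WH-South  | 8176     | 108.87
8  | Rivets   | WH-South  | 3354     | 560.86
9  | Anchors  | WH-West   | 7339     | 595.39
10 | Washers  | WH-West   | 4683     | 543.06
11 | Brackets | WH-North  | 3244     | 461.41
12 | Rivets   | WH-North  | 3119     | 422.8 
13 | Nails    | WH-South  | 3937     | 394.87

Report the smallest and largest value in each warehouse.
SELECT warehouse, MIN(value), MAX(value)
FROM inventory
GROUP BY warehouse

Result:
  WH-C: min=34.16, max=474.87
  WH-North: min=422.80, max=461.41
  WH-South: min=108.87, max=570.53
  WH-West: min=543.06, max=595.39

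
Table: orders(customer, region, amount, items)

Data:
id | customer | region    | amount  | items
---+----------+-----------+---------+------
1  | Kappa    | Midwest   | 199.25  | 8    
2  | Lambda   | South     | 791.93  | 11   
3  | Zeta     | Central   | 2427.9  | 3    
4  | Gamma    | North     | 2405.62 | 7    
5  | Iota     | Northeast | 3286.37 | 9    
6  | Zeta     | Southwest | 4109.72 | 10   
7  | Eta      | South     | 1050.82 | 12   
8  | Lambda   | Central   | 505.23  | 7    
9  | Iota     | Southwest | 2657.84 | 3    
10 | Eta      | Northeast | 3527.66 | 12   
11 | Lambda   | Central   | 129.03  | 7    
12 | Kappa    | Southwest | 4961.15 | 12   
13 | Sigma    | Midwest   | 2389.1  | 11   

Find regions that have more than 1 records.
SELECT region, COUNT(*) as cnt
FROM orders
GROUP BY region
HAVING COUNT(*) > 1

Result:
  Central: 3
  Midwest: 2
  Northeast: 2
  South: 2
  Southwest: 3

Note: HAVING filters groups after aggregation, WHERE filters rows before.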